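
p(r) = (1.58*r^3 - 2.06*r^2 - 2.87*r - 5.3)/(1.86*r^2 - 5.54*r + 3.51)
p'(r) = (5.54 - 3.72*r)*(1.58*r^3 - 2.06*r^2 - 2.87*r - 5.3)/(1.86*r^2 - 5.54*r + 3.51)^2 + (4.74*r^2 - 4.12*r - 2.87)/(1.86*r^2 - 5.54*r + 3.51)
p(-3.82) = -2.17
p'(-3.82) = 0.76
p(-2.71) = -1.37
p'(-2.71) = 0.67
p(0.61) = -9.07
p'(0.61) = -40.44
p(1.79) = 17.84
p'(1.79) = 33.61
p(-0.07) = -1.31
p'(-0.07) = -2.60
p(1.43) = 14.78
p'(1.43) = -6.88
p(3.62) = 4.12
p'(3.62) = 1.49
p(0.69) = -13.51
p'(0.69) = -76.15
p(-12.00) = -8.87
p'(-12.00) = 0.84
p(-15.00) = -11.40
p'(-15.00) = 0.84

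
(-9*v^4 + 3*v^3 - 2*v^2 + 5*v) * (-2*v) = 18*v^5 - 6*v^4 + 4*v^3 - 10*v^2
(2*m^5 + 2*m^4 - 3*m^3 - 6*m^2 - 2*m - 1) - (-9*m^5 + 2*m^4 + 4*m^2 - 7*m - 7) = 11*m^5 - 3*m^3 - 10*m^2 + 5*m + 6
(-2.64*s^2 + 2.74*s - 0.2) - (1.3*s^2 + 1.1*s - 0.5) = -3.94*s^2 + 1.64*s + 0.3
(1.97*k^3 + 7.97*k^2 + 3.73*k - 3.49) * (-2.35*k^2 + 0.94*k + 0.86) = -4.6295*k^5 - 16.8777*k^4 + 0.420500000000001*k^3 + 18.5619*k^2 - 0.0728000000000004*k - 3.0014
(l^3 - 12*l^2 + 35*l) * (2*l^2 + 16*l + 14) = 2*l^5 - 8*l^4 - 108*l^3 + 392*l^2 + 490*l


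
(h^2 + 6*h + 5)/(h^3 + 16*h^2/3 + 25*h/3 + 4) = 3*(h + 5)/(3*h^2 + 13*h + 12)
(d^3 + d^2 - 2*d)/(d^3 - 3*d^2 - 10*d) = (d - 1)/(d - 5)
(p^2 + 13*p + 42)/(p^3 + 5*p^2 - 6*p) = (p + 7)/(p*(p - 1))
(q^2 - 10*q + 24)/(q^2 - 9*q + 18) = (q - 4)/(q - 3)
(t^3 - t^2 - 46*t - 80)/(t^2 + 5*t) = t - 6 - 16/t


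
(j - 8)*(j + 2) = j^2 - 6*j - 16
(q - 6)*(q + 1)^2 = q^3 - 4*q^2 - 11*q - 6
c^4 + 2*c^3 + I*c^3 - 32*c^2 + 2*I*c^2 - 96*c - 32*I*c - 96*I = (c - 6)*(c + 4)^2*(c + I)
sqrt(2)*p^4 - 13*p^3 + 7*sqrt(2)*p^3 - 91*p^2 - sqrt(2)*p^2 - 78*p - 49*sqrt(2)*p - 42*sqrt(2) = (p + 1)*(p + 6)*(p - 7*sqrt(2))*(sqrt(2)*p + 1)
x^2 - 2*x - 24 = (x - 6)*(x + 4)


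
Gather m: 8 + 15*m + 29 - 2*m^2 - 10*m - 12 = -2*m^2 + 5*m + 25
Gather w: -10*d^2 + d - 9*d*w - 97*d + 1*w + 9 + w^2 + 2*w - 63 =-10*d^2 - 96*d + w^2 + w*(3 - 9*d) - 54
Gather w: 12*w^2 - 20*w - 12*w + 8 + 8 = 12*w^2 - 32*w + 16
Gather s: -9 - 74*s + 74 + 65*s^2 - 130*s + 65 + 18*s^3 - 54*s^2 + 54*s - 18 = 18*s^3 + 11*s^2 - 150*s + 112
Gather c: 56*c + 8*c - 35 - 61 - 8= 64*c - 104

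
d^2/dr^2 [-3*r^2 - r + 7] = -6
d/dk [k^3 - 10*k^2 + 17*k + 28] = 3*k^2 - 20*k + 17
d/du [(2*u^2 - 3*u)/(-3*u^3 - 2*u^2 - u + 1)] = (u*(2*u - 3)*(9*u^2 + 4*u + 1) + (3 - 4*u)*(3*u^3 + 2*u^2 + u - 1))/(3*u^3 + 2*u^2 + u - 1)^2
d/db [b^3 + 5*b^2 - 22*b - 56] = 3*b^2 + 10*b - 22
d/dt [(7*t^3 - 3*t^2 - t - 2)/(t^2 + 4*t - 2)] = (7*t^4 + 56*t^3 - 53*t^2 + 16*t + 10)/(t^4 + 8*t^3 + 12*t^2 - 16*t + 4)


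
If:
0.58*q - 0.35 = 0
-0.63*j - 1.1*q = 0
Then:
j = -1.05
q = 0.60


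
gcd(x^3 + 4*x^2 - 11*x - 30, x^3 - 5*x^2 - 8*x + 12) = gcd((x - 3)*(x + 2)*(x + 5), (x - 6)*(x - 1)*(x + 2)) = x + 2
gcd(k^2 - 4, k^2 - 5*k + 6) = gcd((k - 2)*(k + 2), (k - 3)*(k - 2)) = k - 2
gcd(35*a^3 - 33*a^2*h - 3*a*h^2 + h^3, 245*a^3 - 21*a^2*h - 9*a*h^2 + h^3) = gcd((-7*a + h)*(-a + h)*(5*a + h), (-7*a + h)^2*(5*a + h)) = 35*a^2 + 2*a*h - h^2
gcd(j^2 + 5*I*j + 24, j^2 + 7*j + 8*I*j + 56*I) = j + 8*I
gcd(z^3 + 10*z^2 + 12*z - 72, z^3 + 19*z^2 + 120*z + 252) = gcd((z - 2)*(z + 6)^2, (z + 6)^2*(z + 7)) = z^2 + 12*z + 36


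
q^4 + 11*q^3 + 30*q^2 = q^2*(q + 5)*(q + 6)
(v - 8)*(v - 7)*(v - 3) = v^3 - 18*v^2 + 101*v - 168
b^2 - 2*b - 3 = (b - 3)*(b + 1)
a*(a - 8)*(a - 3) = a^3 - 11*a^2 + 24*a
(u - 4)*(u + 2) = u^2 - 2*u - 8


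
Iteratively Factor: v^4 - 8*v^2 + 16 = (v + 2)*(v^3 - 2*v^2 - 4*v + 8) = (v + 2)^2*(v^2 - 4*v + 4) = (v - 2)*(v + 2)^2*(v - 2)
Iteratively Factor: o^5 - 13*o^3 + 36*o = (o + 2)*(o^4 - 2*o^3 - 9*o^2 + 18*o) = (o - 3)*(o + 2)*(o^3 + o^2 - 6*o) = o*(o - 3)*(o + 2)*(o^2 + o - 6) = o*(o - 3)*(o - 2)*(o + 2)*(o + 3)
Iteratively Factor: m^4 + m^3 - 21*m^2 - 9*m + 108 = (m - 3)*(m^3 + 4*m^2 - 9*m - 36) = (m - 3)*(m + 4)*(m^2 - 9) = (m - 3)*(m + 3)*(m + 4)*(m - 3)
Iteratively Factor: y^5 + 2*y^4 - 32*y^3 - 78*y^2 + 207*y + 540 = (y - 5)*(y^4 + 7*y^3 + 3*y^2 - 63*y - 108) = (y - 5)*(y + 4)*(y^3 + 3*y^2 - 9*y - 27) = (y - 5)*(y + 3)*(y + 4)*(y^2 - 9) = (y - 5)*(y - 3)*(y + 3)*(y + 4)*(y + 3)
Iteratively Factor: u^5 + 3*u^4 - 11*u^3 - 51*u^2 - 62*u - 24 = (u + 3)*(u^4 - 11*u^2 - 18*u - 8) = (u + 1)*(u + 3)*(u^3 - u^2 - 10*u - 8) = (u + 1)*(u + 2)*(u + 3)*(u^2 - 3*u - 4) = (u + 1)^2*(u + 2)*(u + 3)*(u - 4)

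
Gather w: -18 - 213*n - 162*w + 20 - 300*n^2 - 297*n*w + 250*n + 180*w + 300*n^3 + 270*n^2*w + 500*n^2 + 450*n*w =300*n^3 + 200*n^2 + 37*n + w*(270*n^2 + 153*n + 18) + 2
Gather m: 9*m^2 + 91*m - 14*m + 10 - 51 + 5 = 9*m^2 + 77*m - 36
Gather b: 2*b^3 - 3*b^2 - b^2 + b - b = 2*b^3 - 4*b^2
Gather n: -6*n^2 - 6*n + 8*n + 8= -6*n^2 + 2*n + 8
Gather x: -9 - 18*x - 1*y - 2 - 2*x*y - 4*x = x*(-2*y - 22) - y - 11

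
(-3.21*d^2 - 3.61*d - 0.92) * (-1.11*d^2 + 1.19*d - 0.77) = 3.5631*d^4 + 0.187200000000001*d^3 - 0.802999999999999*d^2 + 1.6849*d + 0.7084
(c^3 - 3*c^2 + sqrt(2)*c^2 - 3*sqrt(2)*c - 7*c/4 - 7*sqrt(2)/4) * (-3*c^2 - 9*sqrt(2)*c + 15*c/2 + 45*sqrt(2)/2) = -3*c^5 - 12*sqrt(2)*c^4 + 33*c^4/2 - 141*c^3/4 + 66*sqrt(2)*c^3 - 69*sqrt(2)*c^2 + 687*c^2/8 - 207*c/2 - 105*sqrt(2)*c/2 - 315/4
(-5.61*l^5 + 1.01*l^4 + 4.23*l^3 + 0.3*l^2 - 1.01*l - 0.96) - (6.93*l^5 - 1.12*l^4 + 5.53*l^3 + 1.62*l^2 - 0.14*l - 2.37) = -12.54*l^5 + 2.13*l^4 - 1.3*l^3 - 1.32*l^2 - 0.87*l + 1.41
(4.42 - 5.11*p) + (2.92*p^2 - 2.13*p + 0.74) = 2.92*p^2 - 7.24*p + 5.16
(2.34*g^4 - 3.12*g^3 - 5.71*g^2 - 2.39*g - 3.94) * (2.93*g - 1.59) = 6.8562*g^5 - 12.8622*g^4 - 11.7695*g^3 + 2.0762*g^2 - 7.7441*g + 6.2646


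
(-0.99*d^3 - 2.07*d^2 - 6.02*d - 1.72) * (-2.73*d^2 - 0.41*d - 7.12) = 2.7027*d^5 + 6.057*d^4 + 24.3321*d^3 + 21.9022*d^2 + 43.5676*d + 12.2464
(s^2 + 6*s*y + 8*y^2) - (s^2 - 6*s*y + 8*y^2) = 12*s*y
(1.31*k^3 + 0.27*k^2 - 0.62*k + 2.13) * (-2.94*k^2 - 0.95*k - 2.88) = -3.8514*k^5 - 2.0383*k^4 - 2.2065*k^3 - 6.4508*k^2 - 0.2379*k - 6.1344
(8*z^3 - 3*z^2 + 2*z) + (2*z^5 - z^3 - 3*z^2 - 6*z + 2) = 2*z^5 + 7*z^3 - 6*z^2 - 4*z + 2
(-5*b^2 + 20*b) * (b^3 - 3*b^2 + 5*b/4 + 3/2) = -5*b^5 + 35*b^4 - 265*b^3/4 + 35*b^2/2 + 30*b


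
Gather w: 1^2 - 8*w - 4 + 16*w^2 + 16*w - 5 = 16*w^2 + 8*w - 8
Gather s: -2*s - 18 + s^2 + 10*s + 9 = s^2 + 8*s - 9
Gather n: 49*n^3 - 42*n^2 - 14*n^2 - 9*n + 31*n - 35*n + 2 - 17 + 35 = 49*n^3 - 56*n^2 - 13*n + 20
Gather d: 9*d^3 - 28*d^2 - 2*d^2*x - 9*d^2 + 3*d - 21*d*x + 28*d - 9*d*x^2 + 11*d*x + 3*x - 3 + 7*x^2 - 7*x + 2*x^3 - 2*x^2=9*d^3 + d^2*(-2*x - 37) + d*(-9*x^2 - 10*x + 31) + 2*x^3 + 5*x^2 - 4*x - 3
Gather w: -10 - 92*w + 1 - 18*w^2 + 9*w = -18*w^2 - 83*w - 9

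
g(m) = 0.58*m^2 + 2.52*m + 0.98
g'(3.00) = 6.00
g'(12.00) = 16.44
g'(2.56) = 5.49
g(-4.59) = 1.63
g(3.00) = 13.76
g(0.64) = 2.83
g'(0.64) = 3.26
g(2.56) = 11.23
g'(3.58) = 6.67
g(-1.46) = -1.46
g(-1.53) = -1.52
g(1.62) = 6.58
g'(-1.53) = 0.75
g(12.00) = 114.74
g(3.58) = 17.44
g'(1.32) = 4.05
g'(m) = 1.16*m + 2.52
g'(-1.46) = 0.83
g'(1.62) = 4.40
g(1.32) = 5.32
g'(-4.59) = -2.80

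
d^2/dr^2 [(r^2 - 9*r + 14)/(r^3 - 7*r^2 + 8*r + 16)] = 2*(r^4 - 19*r^3 + 81*r^2 - 257*r + 242)/(r^7 - 13*r^6 + 51*r^5 - 15*r^4 - 240*r^3 + 96*r^2 + 512*r + 256)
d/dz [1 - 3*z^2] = -6*z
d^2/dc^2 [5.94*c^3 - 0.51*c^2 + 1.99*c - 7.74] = 35.64*c - 1.02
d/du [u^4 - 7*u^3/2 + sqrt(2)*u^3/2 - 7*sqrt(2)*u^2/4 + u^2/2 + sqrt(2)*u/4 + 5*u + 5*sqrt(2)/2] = 4*u^3 - 21*u^2/2 + 3*sqrt(2)*u^2/2 - 7*sqrt(2)*u/2 + u + sqrt(2)/4 + 5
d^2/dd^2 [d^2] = 2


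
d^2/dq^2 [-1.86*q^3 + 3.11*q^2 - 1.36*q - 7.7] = 6.22 - 11.16*q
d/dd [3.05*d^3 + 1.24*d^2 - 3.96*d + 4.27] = 9.15*d^2 + 2.48*d - 3.96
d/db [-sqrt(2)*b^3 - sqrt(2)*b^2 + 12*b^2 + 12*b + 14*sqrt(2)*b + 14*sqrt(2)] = -3*sqrt(2)*b^2 - 2*sqrt(2)*b + 24*b + 12 + 14*sqrt(2)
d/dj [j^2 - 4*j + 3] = 2*j - 4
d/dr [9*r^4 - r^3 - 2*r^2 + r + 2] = 36*r^3 - 3*r^2 - 4*r + 1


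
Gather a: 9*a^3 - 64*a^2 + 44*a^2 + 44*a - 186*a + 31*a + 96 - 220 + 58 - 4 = 9*a^3 - 20*a^2 - 111*a - 70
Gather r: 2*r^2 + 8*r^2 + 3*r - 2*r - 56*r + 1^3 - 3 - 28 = 10*r^2 - 55*r - 30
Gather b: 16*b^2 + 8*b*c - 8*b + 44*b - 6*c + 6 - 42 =16*b^2 + b*(8*c + 36) - 6*c - 36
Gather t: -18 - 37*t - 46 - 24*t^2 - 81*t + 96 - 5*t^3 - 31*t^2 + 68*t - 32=-5*t^3 - 55*t^2 - 50*t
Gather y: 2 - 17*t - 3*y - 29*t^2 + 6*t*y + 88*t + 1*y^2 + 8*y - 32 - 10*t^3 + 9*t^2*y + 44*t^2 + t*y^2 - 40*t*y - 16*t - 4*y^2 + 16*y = -10*t^3 + 15*t^2 + 55*t + y^2*(t - 3) + y*(9*t^2 - 34*t + 21) - 30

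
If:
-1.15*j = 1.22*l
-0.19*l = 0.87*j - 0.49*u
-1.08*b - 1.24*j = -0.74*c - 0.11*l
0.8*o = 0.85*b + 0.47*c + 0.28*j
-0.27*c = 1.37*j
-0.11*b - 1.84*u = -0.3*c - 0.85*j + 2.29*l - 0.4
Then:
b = -3.21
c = -3.45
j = 0.68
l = -0.64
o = -5.20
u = 0.96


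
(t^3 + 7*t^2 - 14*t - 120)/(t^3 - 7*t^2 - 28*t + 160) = (t + 6)/(t - 8)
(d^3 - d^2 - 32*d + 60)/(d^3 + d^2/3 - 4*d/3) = 3*(d^3 - d^2 - 32*d + 60)/(d*(3*d^2 + d - 4))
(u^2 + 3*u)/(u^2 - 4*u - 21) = u/(u - 7)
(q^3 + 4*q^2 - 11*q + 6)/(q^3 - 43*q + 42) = (q^2 + 5*q - 6)/(q^2 + q - 42)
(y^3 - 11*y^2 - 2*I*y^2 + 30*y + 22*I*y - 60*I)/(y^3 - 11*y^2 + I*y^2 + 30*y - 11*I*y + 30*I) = (y - 2*I)/(y + I)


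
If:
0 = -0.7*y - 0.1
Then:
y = -0.14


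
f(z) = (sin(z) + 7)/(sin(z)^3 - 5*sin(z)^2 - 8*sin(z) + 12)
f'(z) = (sin(z) + 7)*(-3*sin(z)^2*cos(z) + 10*sin(z)*cos(z) + 8*cos(z))/(sin(z)^3 - 5*sin(z)^2 - 8*sin(z) + 12)^2 + cos(z)/(sin(z)^3 - 5*sin(z)^2 - 8*sin(z) + 12) = (-2*sin(z)^3 - 16*sin(z)^2 + 70*sin(z) + 68)*cos(z)/(sin(z)^3 - 5*sin(z)^2 - 8*sin(z) + 12)^2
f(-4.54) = 35.99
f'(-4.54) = -416.41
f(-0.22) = 0.50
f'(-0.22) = 0.28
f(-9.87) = 0.96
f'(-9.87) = -1.44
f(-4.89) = 33.91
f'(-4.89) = 380.75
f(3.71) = 0.44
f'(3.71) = -0.10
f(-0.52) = 0.44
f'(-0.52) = 0.12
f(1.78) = 24.47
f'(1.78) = -232.99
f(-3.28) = 0.66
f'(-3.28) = -0.66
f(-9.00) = 0.46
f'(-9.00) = -0.16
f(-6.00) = 0.77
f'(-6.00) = 0.94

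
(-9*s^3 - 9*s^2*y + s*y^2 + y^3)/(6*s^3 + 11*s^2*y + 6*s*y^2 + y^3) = (-3*s + y)/(2*s + y)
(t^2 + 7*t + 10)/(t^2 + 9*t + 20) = (t + 2)/(t + 4)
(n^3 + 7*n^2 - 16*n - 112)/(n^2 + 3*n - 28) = n + 4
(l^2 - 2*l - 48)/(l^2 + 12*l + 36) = (l - 8)/(l + 6)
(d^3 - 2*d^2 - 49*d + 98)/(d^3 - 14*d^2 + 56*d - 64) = (d^2 - 49)/(d^2 - 12*d + 32)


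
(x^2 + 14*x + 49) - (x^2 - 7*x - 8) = 21*x + 57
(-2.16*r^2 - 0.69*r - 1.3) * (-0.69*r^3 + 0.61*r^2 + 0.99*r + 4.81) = 1.4904*r^5 - 0.8415*r^4 - 1.6623*r^3 - 11.8657*r^2 - 4.6059*r - 6.253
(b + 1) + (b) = 2*b + 1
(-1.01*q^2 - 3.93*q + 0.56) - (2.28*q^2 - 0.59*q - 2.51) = -3.29*q^2 - 3.34*q + 3.07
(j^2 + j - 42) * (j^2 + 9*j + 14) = j^4 + 10*j^3 - 19*j^2 - 364*j - 588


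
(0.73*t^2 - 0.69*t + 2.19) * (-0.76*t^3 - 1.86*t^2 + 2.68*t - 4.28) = -0.5548*t^5 - 0.8334*t^4 + 1.5754*t^3 - 9.047*t^2 + 8.8224*t - 9.3732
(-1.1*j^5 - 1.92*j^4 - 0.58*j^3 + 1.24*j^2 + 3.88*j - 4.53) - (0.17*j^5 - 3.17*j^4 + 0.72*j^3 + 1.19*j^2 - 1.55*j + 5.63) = -1.27*j^5 + 1.25*j^4 - 1.3*j^3 + 0.05*j^2 + 5.43*j - 10.16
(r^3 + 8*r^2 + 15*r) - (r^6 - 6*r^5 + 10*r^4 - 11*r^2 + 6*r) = -r^6 + 6*r^5 - 10*r^4 + r^3 + 19*r^2 + 9*r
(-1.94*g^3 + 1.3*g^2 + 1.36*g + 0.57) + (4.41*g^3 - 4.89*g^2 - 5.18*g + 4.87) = 2.47*g^3 - 3.59*g^2 - 3.82*g + 5.44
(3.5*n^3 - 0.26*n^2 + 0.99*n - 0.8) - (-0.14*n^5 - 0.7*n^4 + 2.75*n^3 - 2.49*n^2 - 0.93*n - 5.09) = 0.14*n^5 + 0.7*n^4 + 0.75*n^3 + 2.23*n^2 + 1.92*n + 4.29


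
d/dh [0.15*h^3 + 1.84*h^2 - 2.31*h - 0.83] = 0.45*h^2 + 3.68*h - 2.31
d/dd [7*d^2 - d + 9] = 14*d - 1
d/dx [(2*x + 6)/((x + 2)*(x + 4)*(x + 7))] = 4*(-x^3 - 11*x^2 - 39*x - 47)/(x^6 + 26*x^5 + 269*x^4 + 1412*x^3 + 3956*x^2 + 5600*x + 3136)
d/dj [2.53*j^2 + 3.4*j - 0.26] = 5.06*j + 3.4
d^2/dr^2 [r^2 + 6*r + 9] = 2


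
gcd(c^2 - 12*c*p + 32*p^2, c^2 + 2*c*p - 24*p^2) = -c + 4*p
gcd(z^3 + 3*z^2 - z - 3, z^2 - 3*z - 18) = z + 3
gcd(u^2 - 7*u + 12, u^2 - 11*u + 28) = u - 4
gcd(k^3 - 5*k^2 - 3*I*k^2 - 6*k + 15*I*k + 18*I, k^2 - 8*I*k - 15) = k - 3*I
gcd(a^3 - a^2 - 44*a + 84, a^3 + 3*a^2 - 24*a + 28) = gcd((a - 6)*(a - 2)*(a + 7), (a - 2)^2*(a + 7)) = a^2 + 5*a - 14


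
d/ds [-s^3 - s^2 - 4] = s*(-3*s - 2)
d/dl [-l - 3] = -1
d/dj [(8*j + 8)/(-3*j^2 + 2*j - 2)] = 8*(3*j^2 + 6*j - 4)/(9*j^4 - 12*j^3 + 16*j^2 - 8*j + 4)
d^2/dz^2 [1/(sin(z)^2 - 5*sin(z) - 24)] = (-4*sin(z)^4 + 15*sin(z)^3 - 115*sin(z)^2 + 90*sin(z) + 98)/((sin(z) - 8)^3*(sin(z) + 3)^3)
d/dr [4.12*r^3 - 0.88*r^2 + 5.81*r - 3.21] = 12.36*r^2 - 1.76*r + 5.81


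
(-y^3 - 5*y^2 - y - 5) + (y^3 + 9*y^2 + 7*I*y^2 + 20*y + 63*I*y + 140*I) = 4*y^2 + 7*I*y^2 + 19*y + 63*I*y - 5 + 140*I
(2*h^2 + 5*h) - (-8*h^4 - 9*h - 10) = 8*h^4 + 2*h^2 + 14*h + 10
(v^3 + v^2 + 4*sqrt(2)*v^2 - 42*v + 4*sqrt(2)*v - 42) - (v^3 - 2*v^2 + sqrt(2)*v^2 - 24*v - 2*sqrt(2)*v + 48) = 3*v^2 + 3*sqrt(2)*v^2 - 18*v + 6*sqrt(2)*v - 90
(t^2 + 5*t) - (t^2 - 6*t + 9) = 11*t - 9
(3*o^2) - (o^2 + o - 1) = 2*o^2 - o + 1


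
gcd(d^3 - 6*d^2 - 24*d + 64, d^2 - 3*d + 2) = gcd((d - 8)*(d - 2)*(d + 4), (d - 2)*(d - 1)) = d - 2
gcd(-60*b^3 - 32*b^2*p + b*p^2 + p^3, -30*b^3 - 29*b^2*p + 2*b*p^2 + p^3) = 1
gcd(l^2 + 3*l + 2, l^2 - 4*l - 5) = l + 1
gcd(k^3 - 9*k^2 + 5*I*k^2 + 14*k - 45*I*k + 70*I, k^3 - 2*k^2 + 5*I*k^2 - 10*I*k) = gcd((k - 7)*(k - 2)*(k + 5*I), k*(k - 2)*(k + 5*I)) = k^2 + k*(-2 + 5*I) - 10*I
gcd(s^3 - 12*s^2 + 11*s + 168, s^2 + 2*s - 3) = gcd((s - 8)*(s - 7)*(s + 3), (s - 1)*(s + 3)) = s + 3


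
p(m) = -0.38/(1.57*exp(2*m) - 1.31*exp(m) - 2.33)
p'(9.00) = 0.00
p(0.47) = 0.93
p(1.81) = -0.01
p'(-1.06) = -0.00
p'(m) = -0.38*(-3.14*exp(2*m) + 1.31*exp(m))/(1.57*exp(2*m) - 1.31*exp(m) - 2.33)^2 = (1.1932*exp(m) - 0.4978)*exp(m)/(-1.57*exp(2*m) + 1.31*exp(m) + 2.33)^2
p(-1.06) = 0.15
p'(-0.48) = 0.02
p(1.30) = -0.03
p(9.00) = 0.00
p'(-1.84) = -0.01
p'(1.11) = 0.14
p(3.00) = 0.00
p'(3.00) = 0.00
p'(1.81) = 0.02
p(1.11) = -0.05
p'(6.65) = 0.00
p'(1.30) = 0.07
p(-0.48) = 0.15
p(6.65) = -0.00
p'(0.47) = 13.64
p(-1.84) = 0.15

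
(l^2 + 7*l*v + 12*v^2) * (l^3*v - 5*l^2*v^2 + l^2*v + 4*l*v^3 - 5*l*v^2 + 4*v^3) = l^5*v + 2*l^4*v^2 + l^4*v - 19*l^3*v^3 + 2*l^3*v^2 - 32*l^2*v^4 - 19*l^2*v^3 + 48*l*v^5 - 32*l*v^4 + 48*v^5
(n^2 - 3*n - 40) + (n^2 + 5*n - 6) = 2*n^2 + 2*n - 46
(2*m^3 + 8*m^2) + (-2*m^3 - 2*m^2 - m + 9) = 6*m^2 - m + 9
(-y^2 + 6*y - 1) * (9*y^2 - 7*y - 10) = -9*y^4 + 61*y^3 - 41*y^2 - 53*y + 10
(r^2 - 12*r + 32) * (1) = r^2 - 12*r + 32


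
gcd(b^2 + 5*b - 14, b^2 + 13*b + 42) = b + 7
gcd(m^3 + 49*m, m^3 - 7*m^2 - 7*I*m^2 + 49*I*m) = m^2 - 7*I*m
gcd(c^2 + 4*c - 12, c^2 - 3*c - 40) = 1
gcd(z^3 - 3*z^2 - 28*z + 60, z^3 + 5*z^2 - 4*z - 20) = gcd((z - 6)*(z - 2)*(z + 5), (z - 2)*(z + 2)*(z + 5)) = z^2 + 3*z - 10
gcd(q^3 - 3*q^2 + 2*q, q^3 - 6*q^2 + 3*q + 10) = q - 2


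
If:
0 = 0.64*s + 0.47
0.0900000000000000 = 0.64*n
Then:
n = 0.14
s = -0.73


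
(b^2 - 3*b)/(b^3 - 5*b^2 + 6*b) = 1/(b - 2)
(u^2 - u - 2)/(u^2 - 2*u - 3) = (u - 2)/(u - 3)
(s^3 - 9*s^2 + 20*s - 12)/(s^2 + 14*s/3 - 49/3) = 3*(s^3 - 9*s^2 + 20*s - 12)/(3*s^2 + 14*s - 49)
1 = 1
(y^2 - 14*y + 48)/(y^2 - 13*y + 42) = (y - 8)/(y - 7)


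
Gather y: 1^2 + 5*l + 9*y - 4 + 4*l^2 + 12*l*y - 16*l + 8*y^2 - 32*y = 4*l^2 - 11*l + 8*y^2 + y*(12*l - 23) - 3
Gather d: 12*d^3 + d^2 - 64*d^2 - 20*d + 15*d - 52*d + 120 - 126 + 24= 12*d^3 - 63*d^2 - 57*d + 18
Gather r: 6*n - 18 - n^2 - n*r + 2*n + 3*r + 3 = -n^2 + 8*n + r*(3 - n) - 15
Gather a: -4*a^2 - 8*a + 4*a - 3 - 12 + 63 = -4*a^2 - 4*a + 48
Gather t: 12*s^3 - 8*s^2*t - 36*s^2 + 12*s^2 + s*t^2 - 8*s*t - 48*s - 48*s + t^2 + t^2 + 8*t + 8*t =12*s^3 - 24*s^2 - 96*s + t^2*(s + 2) + t*(-8*s^2 - 8*s + 16)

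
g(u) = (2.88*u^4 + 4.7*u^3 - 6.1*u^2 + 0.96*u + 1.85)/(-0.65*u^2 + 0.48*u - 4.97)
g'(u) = (1.3*u - 0.48)*(2.88*u^4 + 4.7*u^3 - 6.1*u^2 + 0.96*u + 1.85)/(-0.65*u^2 + 0.48*u - 4.97)^2 + (11.52*u^3 + 14.1*u^2 - 12.2*u + 0.96)/(-0.65*u^2 + 0.48*u - 4.97)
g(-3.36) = -8.52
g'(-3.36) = 13.98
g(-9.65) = -287.68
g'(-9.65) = 73.77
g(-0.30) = -0.18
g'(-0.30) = -1.11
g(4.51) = -93.89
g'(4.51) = -48.92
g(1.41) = -2.80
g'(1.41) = -7.21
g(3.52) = -50.89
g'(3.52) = -37.65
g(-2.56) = -0.41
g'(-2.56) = 6.42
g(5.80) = -165.41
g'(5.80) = -61.72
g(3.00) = -33.05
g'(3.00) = -30.84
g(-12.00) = -486.05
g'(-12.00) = 95.02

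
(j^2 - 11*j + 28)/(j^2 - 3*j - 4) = (j - 7)/(j + 1)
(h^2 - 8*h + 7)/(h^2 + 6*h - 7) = (h - 7)/(h + 7)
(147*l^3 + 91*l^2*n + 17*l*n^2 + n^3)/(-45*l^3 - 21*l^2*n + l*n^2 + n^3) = (-49*l^2 - 14*l*n - n^2)/(15*l^2 + 2*l*n - n^2)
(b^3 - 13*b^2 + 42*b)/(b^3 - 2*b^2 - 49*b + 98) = b*(b - 6)/(b^2 + 5*b - 14)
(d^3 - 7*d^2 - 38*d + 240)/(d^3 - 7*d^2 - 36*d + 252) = (d^2 - 13*d + 40)/(d^2 - 13*d + 42)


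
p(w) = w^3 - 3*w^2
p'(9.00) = 189.00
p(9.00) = 486.00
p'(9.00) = 189.00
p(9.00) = 486.00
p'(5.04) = 45.96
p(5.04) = 51.82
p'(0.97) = -3.00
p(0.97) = -1.91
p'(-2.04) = 24.72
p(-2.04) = -20.97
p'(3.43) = 14.71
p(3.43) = 5.06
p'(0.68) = -2.69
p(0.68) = -1.07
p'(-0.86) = 7.38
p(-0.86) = -2.85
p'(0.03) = -0.18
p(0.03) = -0.00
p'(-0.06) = 0.37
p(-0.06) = -0.01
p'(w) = 3*w^2 - 6*w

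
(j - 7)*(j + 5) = j^2 - 2*j - 35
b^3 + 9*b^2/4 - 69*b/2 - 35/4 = (b - 5)*(b + 1/4)*(b + 7)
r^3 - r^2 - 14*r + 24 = (r - 3)*(r - 2)*(r + 4)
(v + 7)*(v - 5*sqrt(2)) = v^2 - 5*sqrt(2)*v + 7*v - 35*sqrt(2)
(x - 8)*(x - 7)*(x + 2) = x^3 - 13*x^2 + 26*x + 112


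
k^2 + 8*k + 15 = (k + 3)*(k + 5)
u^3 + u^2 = u^2*(u + 1)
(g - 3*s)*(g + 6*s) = g^2 + 3*g*s - 18*s^2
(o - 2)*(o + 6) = o^2 + 4*o - 12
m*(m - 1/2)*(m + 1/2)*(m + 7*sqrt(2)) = m^4 + 7*sqrt(2)*m^3 - m^2/4 - 7*sqrt(2)*m/4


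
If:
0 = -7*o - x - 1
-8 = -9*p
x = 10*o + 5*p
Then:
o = -49/153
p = 8/9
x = 190/153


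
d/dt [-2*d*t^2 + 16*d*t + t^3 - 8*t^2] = -4*d*t + 16*d + 3*t^2 - 16*t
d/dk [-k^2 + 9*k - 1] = 9 - 2*k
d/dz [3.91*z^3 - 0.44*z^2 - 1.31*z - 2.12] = 11.73*z^2 - 0.88*z - 1.31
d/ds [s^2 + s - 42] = 2*s + 1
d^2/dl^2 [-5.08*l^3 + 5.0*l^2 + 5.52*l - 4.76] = 10.0 - 30.48*l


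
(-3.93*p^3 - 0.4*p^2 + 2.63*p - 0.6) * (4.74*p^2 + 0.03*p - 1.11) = -18.6282*p^5 - 2.0139*p^4 + 16.8165*p^3 - 2.3211*p^2 - 2.9373*p + 0.666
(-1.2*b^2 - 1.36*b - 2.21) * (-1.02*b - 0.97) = 1.224*b^3 + 2.5512*b^2 + 3.5734*b + 2.1437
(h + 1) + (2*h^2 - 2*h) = 2*h^2 - h + 1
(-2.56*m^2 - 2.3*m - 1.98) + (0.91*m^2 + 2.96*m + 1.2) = -1.65*m^2 + 0.66*m - 0.78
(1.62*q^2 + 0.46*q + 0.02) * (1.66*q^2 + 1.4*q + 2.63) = 2.6892*q^4 + 3.0316*q^3 + 4.9378*q^2 + 1.2378*q + 0.0526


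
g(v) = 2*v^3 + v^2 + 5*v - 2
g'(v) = 6*v^2 + 2*v + 5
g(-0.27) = -3.32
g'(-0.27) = 4.90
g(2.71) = 58.70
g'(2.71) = 54.48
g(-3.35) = -82.72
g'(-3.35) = 65.64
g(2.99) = 75.35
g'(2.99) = 64.62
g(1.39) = 12.25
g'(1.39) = 19.37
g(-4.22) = -155.59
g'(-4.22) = 103.41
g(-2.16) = -28.29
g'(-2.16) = 28.67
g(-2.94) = -58.88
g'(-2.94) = 50.98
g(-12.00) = -3374.00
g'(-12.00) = 845.00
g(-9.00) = -1424.00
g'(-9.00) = 473.00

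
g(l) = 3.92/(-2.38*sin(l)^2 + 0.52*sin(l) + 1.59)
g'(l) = 3.92*(4.76*sin(l)*cos(l) - 0.52*cos(l))/(-2.38*sin(l)^2 + 0.52*sin(l) + 1.59)^2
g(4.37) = -3.88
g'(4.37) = 6.44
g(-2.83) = 3.25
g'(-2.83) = 5.07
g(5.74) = 5.72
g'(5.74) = -21.29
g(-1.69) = -3.08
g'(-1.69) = 1.51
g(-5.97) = 2.57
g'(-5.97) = 1.52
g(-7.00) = 17.73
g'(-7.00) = -220.52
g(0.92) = 7.88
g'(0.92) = 31.38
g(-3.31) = 2.43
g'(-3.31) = -0.41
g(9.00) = 2.80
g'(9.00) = -2.63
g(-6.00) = 2.53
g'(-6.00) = 1.27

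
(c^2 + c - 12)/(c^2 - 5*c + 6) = (c + 4)/(c - 2)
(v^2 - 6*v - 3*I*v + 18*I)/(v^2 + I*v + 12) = (v - 6)/(v + 4*I)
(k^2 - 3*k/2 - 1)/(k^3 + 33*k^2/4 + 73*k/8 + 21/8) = 4*(k - 2)/(4*k^2 + 31*k + 21)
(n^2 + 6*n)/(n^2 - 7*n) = (n + 6)/(n - 7)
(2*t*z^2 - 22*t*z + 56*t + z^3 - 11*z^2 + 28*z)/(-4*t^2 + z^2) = (z^2 - 11*z + 28)/(-2*t + z)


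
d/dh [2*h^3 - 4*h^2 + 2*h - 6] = 6*h^2 - 8*h + 2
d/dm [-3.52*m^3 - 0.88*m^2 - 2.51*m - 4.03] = -10.56*m^2 - 1.76*m - 2.51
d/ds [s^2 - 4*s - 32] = 2*s - 4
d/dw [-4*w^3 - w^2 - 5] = 2*w*(-6*w - 1)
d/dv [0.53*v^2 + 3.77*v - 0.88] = 1.06*v + 3.77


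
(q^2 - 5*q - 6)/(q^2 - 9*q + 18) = (q + 1)/(q - 3)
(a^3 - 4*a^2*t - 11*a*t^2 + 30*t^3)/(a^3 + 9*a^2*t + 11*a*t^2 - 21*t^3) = (-a^2 + 7*a*t - 10*t^2)/(-a^2 - 6*a*t + 7*t^2)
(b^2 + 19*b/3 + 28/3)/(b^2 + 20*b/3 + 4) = (3*b^2 + 19*b + 28)/(3*b^2 + 20*b + 12)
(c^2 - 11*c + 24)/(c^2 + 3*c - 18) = (c - 8)/(c + 6)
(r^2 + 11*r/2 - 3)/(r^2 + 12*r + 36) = (r - 1/2)/(r + 6)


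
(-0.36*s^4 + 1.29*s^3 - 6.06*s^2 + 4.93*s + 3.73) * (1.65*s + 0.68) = -0.594*s^5 + 1.8837*s^4 - 9.1218*s^3 + 4.0137*s^2 + 9.5069*s + 2.5364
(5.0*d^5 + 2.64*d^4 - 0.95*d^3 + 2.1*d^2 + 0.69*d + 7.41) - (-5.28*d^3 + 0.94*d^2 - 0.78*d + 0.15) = 5.0*d^5 + 2.64*d^4 + 4.33*d^3 + 1.16*d^2 + 1.47*d + 7.26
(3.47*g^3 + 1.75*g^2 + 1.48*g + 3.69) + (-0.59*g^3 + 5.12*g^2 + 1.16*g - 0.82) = 2.88*g^3 + 6.87*g^2 + 2.64*g + 2.87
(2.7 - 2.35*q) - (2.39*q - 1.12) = 3.82 - 4.74*q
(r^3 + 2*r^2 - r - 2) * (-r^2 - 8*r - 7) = -r^5 - 10*r^4 - 22*r^3 - 4*r^2 + 23*r + 14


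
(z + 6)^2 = z^2 + 12*z + 36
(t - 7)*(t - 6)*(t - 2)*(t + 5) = t^4 - 10*t^3 - 7*t^2 + 256*t - 420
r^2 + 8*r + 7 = (r + 1)*(r + 7)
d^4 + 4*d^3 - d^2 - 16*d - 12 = (d - 2)*(d + 1)*(d + 2)*(d + 3)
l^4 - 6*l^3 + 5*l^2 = l^2*(l - 5)*(l - 1)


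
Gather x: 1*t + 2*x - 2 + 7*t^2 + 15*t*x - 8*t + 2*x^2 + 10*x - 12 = 7*t^2 - 7*t + 2*x^2 + x*(15*t + 12) - 14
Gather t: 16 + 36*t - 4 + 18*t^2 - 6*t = 18*t^2 + 30*t + 12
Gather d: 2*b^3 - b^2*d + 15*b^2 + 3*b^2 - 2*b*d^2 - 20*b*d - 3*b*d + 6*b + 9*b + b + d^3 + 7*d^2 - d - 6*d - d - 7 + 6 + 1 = 2*b^3 + 18*b^2 + 16*b + d^3 + d^2*(7 - 2*b) + d*(-b^2 - 23*b - 8)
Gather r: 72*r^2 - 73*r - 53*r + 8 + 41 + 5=72*r^2 - 126*r + 54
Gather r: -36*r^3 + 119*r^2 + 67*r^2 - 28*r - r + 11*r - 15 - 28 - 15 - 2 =-36*r^3 + 186*r^2 - 18*r - 60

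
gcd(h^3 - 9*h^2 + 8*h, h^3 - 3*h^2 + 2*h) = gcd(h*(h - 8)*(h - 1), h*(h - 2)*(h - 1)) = h^2 - h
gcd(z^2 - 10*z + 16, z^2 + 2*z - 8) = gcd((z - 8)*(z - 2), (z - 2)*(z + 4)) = z - 2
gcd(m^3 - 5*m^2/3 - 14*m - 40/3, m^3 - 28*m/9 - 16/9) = m + 4/3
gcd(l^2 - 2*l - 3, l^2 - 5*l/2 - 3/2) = l - 3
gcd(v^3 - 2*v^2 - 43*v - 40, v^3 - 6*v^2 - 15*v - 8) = v^2 - 7*v - 8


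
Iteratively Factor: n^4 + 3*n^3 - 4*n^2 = (n)*(n^3 + 3*n^2 - 4*n) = n*(n + 4)*(n^2 - n) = n*(n - 1)*(n + 4)*(n)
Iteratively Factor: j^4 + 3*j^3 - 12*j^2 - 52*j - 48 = (j + 3)*(j^3 - 12*j - 16) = (j + 2)*(j + 3)*(j^2 - 2*j - 8) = (j + 2)^2*(j + 3)*(j - 4)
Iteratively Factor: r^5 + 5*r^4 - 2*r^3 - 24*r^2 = (r)*(r^4 + 5*r^3 - 2*r^2 - 24*r) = r^2*(r^3 + 5*r^2 - 2*r - 24) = r^2*(r + 4)*(r^2 + r - 6) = r^2*(r - 2)*(r + 4)*(r + 3)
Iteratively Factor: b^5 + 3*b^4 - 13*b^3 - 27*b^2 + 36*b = (b - 3)*(b^4 + 6*b^3 + 5*b^2 - 12*b) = (b - 3)*(b + 3)*(b^3 + 3*b^2 - 4*b) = b*(b - 3)*(b + 3)*(b^2 + 3*b - 4) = b*(b - 3)*(b + 3)*(b + 4)*(b - 1)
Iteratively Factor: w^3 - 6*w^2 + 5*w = (w)*(w^2 - 6*w + 5) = w*(w - 5)*(w - 1)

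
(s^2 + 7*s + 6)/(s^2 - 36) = (s + 1)/(s - 6)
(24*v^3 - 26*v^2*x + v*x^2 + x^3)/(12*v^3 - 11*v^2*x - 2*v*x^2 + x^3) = (6*v + x)/(3*v + x)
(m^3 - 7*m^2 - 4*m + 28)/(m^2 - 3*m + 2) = (m^2 - 5*m - 14)/(m - 1)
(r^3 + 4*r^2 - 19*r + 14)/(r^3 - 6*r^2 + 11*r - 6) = (r + 7)/(r - 3)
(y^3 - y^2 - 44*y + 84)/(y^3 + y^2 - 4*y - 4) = (y^2 + y - 42)/(y^2 + 3*y + 2)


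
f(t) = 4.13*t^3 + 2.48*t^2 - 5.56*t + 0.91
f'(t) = 12.39*t^2 + 4.96*t - 5.56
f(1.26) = 6.10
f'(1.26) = 20.36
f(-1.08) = 4.60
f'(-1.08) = 3.53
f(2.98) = 115.66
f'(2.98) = 119.25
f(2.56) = 72.22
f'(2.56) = 88.34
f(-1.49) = 1.04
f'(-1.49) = 14.56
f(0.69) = -0.39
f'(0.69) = 3.76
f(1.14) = 3.91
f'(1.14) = 16.20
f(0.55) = -0.71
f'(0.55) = 0.92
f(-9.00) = -2758.94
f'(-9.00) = 953.39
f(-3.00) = -71.60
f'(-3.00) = 91.07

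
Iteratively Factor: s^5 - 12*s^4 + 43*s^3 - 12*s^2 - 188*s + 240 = (s - 5)*(s^4 - 7*s^3 + 8*s^2 + 28*s - 48) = (s - 5)*(s - 4)*(s^3 - 3*s^2 - 4*s + 12) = (s - 5)*(s - 4)*(s + 2)*(s^2 - 5*s + 6) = (s - 5)*(s - 4)*(s - 2)*(s + 2)*(s - 3)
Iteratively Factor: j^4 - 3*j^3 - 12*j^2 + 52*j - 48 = (j - 3)*(j^3 - 12*j + 16) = (j - 3)*(j + 4)*(j^2 - 4*j + 4) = (j - 3)*(j - 2)*(j + 4)*(j - 2)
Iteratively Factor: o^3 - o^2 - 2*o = (o)*(o^2 - o - 2) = o*(o - 2)*(o + 1)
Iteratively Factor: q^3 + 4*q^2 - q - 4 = (q + 1)*(q^2 + 3*q - 4) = (q + 1)*(q + 4)*(q - 1)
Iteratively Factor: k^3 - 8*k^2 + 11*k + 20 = (k - 4)*(k^2 - 4*k - 5) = (k - 4)*(k + 1)*(k - 5)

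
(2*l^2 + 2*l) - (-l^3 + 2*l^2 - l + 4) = l^3 + 3*l - 4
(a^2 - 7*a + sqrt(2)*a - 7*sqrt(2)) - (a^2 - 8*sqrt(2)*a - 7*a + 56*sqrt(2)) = 9*sqrt(2)*a - 63*sqrt(2)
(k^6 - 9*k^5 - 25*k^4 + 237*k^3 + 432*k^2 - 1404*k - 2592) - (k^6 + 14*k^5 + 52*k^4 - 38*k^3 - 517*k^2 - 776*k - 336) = -23*k^5 - 77*k^4 + 275*k^3 + 949*k^2 - 628*k - 2256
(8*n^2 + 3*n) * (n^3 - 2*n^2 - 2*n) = 8*n^5 - 13*n^4 - 22*n^3 - 6*n^2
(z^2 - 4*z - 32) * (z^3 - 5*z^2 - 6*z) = z^5 - 9*z^4 - 18*z^3 + 184*z^2 + 192*z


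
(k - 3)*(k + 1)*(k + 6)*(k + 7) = k^4 + 11*k^3 + 13*k^2 - 123*k - 126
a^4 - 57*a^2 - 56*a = a*(a - 8)*(a + 1)*(a + 7)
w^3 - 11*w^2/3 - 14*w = w*(w - 6)*(w + 7/3)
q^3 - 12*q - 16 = (q - 4)*(q + 2)^2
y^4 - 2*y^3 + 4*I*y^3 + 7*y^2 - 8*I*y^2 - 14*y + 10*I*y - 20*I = (y - 2)*(y - 2*I)*(y + I)*(y + 5*I)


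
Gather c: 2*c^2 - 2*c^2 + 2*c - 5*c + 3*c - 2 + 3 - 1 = 0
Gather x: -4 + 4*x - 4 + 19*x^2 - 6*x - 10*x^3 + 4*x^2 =-10*x^3 + 23*x^2 - 2*x - 8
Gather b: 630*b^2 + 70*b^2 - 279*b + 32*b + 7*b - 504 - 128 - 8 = 700*b^2 - 240*b - 640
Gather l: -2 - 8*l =-8*l - 2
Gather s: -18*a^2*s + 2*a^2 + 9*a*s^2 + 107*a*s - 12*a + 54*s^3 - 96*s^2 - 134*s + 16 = 2*a^2 - 12*a + 54*s^3 + s^2*(9*a - 96) + s*(-18*a^2 + 107*a - 134) + 16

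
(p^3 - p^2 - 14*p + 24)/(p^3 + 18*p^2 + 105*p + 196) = (p^2 - 5*p + 6)/(p^2 + 14*p + 49)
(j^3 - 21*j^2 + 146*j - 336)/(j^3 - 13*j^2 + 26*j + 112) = (j - 6)/(j + 2)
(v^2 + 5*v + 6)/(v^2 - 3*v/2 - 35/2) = 2*(v^2 + 5*v + 6)/(2*v^2 - 3*v - 35)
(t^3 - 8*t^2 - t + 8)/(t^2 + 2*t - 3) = (t^2 - 7*t - 8)/(t + 3)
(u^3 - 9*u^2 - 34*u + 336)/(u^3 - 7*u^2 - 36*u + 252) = (u - 8)/(u - 6)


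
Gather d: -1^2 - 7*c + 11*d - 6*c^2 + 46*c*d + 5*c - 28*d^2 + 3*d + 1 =-6*c^2 - 2*c - 28*d^2 + d*(46*c + 14)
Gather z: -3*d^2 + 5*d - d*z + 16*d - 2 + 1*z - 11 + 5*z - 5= -3*d^2 + 21*d + z*(6 - d) - 18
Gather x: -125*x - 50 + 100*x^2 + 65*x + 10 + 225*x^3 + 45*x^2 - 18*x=225*x^3 + 145*x^2 - 78*x - 40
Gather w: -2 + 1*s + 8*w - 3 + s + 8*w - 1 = 2*s + 16*w - 6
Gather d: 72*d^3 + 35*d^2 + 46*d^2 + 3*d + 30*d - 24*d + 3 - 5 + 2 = 72*d^3 + 81*d^2 + 9*d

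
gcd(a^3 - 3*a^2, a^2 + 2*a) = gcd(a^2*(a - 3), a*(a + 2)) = a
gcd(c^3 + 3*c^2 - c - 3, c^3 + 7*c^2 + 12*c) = c + 3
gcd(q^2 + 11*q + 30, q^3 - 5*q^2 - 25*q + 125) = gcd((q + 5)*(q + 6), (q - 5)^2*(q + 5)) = q + 5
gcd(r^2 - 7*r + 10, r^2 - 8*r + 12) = r - 2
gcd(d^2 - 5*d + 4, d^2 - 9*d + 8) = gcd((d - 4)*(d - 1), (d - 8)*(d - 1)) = d - 1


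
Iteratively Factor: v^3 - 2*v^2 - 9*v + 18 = (v + 3)*(v^2 - 5*v + 6) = (v - 3)*(v + 3)*(v - 2)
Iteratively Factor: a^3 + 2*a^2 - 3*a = (a + 3)*(a^2 - a) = (a - 1)*(a + 3)*(a)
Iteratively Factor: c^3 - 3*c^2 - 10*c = (c - 5)*(c^2 + 2*c) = (c - 5)*(c + 2)*(c)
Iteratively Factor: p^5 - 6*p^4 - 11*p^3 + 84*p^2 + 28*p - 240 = (p + 3)*(p^4 - 9*p^3 + 16*p^2 + 36*p - 80) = (p - 5)*(p + 3)*(p^3 - 4*p^2 - 4*p + 16) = (p - 5)*(p + 2)*(p + 3)*(p^2 - 6*p + 8) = (p - 5)*(p - 4)*(p + 2)*(p + 3)*(p - 2)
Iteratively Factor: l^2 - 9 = (l + 3)*(l - 3)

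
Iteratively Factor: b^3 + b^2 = (b + 1)*(b^2) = b*(b + 1)*(b)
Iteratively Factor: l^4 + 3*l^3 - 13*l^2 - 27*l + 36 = (l - 1)*(l^3 + 4*l^2 - 9*l - 36) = (l - 1)*(l + 3)*(l^2 + l - 12) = (l - 3)*(l - 1)*(l + 3)*(l + 4)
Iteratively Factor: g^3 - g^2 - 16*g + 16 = (g - 4)*(g^2 + 3*g - 4) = (g - 4)*(g + 4)*(g - 1)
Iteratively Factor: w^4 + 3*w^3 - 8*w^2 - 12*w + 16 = (w + 4)*(w^3 - w^2 - 4*w + 4) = (w - 1)*(w + 4)*(w^2 - 4) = (w - 2)*(w - 1)*(w + 4)*(w + 2)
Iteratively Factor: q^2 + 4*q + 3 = (q + 1)*(q + 3)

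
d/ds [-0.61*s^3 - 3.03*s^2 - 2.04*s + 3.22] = -1.83*s^2 - 6.06*s - 2.04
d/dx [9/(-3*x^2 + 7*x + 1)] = 9*(6*x - 7)/(-3*x^2 + 7*x + 1)^2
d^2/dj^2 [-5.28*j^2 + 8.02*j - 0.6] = -10.5600000000000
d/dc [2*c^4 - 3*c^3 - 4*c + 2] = 8*c^3 - 9*c^2 - 4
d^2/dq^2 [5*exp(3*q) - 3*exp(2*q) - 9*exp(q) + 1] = (45*exp(2*q) - 12*exp(q) - 9)*exp(q)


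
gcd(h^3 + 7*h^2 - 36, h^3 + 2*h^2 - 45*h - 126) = h^2 + 9*h + 18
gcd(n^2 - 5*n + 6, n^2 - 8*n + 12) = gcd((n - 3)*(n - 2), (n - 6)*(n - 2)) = n - 2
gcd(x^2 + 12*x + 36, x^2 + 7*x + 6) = x + 6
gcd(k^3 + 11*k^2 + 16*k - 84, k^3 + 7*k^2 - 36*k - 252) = k^2 + 13*k + 42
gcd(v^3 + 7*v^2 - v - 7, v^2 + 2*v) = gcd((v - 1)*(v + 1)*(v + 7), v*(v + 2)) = 1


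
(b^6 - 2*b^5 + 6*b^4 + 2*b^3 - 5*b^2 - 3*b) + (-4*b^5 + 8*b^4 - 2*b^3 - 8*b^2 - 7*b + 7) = b^6 - 6*b^5 + 14*b^4 - 13*b^2 - 10*b + 7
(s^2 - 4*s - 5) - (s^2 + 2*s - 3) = -6*s - 2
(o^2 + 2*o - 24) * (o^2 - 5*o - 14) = o^4 - 3*o^3 - 48*o^2 + 92*o + 336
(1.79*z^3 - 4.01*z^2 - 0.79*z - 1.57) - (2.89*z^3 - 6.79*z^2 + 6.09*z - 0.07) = -1.1*z^3 + 2.78*z^2 - 6.88*z - 1.5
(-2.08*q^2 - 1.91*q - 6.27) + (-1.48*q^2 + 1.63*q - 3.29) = -3.56*q^2 - 0.28*q - 9.56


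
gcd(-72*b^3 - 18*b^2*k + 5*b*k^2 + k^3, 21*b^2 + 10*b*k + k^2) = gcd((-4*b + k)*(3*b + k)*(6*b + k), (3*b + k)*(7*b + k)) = 3*b + k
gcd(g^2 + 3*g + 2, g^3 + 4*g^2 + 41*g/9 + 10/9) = g + 2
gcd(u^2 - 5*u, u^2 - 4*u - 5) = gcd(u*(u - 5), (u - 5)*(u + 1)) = u - 5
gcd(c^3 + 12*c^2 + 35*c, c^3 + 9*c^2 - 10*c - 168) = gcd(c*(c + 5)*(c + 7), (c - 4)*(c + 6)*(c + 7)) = c + 7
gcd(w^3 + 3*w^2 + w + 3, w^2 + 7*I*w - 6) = w + I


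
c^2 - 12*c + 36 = (c - 6)^2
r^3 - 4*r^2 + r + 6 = (r - 3)*(r - 2)*(r + 1)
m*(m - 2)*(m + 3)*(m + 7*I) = m^4 + m^3 + 7*I*m^3 - 6*m^2 + 7*I*m^2 - 42*I*m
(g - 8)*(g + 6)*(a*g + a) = a*g^3 - a*g^2 - 50*a*g - 48*a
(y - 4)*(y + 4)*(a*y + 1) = a*y^3 - 16*a*y + y^2 - 16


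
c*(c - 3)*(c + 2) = c^3 - c^2 - 6*c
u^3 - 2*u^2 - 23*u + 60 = (u - 4)*(u - 3)*(u + 5)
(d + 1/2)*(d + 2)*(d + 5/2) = d^3 + 5*d^2 + 29*d/4 + 5/2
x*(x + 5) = x^2 + 5*x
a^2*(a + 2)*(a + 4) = a^4 + 6*a^3 + 8*a^2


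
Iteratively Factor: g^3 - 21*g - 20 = (g + 1)*(g^2 - g - 20) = (g - 5)*(g + 1)*(g + 4)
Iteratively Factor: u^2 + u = (u)*(u + 1)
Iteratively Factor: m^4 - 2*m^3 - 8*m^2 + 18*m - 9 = (m - 3)*(m^3 + m^2 - 5*m + 3) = (m - 3)*(m - 1)*(m^2 + 2*m - 3) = (m - 3)*(m - 1)^2*(m + 3)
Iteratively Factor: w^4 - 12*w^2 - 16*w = (w + 2)*(w^3 - 2*w^2 - 8*w) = (w - 4)*(w + 2)*(w^2 + 2*w) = (w - 4)*(w + 2)^2*(w)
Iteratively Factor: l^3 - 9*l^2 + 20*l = (l - 4)*(l^2 - 5*l) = (l - 5)*(l - 4)*(l)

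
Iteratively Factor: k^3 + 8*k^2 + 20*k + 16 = (k + 2)*(k^2 + 6*k + 8) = (k + 2)*(k + 4)*(k + 2)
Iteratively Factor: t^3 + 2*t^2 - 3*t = (t - 1)*(t^2 + 3*t) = t*(t - 1)*(t + 3)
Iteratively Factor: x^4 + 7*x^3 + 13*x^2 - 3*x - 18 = (x + 3)*(x^3 + 4*x^2 + x - 6) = (x + 2)*(x + 3)*(x^2 + 2*x - 3) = (x + 2)*(x + 3)^2*(x - 1)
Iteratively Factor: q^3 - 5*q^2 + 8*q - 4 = (q - 2)*(q^2 - 3*q + 2) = (q - 2)*(q - 1)*(q - 2)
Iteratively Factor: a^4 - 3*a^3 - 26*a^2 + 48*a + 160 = (a + 2)*(a^3 - 5*a^2 - 16*a + 80) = (a - 5)*(a + 2)*(a^2 - 16) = (a - 5)*(a + 2)*(a + 4)*(a - 4)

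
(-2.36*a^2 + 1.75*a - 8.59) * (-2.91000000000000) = 6.8676*a^2 - 5.0925*a + 24.9969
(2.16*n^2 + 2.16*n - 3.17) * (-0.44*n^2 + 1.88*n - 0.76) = -0.9504*n^4 + 3.1104*n^3 + 3.814*n^2 - 7.6012*n + 2.4092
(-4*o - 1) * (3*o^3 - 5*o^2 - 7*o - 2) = -12*o^4 + 17*o^3 + 33*o^2 + 15*o + 2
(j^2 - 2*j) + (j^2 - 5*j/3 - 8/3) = 2*j^2 - 11*j/3 - 8/3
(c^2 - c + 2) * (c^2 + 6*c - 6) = c^4 + 5*c^3 - 10*c^2 + 18*c - 12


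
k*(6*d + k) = 6*d*k + k^2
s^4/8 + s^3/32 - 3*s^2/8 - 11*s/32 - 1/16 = (s/4 + 1/4)*(s/2 + 1/2)*(s - 2)*(s + 1/4)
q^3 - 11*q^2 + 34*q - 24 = (q - 6)*(q - 4)*(q - 1)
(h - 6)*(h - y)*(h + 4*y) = h^3 + 3*h^2*y - 6*h^2 - 4*h*y^2 - 18*h*y + 24*y^2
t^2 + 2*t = t*(t + 2)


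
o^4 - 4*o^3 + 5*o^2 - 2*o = o*(o - 2)*(o - 1)^2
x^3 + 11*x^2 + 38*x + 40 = (x + 2)*(x + 4)*(x + 5)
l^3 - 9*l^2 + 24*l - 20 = (l - 5)*(l - 2)^2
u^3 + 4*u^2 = u^2*(u + 4)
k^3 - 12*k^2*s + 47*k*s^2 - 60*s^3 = (k - 5*s)*(k - 4*s)*(k - 3*s)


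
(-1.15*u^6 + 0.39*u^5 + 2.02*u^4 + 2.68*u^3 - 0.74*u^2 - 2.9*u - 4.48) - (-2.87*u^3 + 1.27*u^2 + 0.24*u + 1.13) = -1.15*u^6 + 0.39*u^5 + 2.02*u^4 + 5.55*u^3 - 2.01*u^2 - 3.14*u - 5.61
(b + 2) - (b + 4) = -2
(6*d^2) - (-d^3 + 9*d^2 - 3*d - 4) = d^3 - 3*d^2 + 3*d + 4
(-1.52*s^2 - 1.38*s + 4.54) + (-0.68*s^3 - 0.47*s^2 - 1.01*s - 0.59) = -0.68*s^3 - 1.99*s^2 - 2.39*s + 3.95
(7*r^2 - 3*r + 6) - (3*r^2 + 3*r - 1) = 4*r^2 - 6*r + 7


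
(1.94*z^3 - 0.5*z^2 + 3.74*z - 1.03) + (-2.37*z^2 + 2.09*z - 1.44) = 1.94*z^3 - 2.87*z^2 + 5.83*z - 2.47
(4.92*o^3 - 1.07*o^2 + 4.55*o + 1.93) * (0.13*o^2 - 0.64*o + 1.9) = 0.6396*o^5 - 3.2879*o^4 + 10.6243*o^3 - 4.6941*o^2 + 7.4098*o + 3.667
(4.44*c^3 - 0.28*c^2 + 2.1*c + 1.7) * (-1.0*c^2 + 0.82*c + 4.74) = -4.44*c^5 + 3.9208*c^4 + 18.716*c^3 - 1.3052*c^2 + 11.348*c + 8.058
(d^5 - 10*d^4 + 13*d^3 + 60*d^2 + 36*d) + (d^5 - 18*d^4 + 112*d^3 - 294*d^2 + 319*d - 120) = 2*d^5 - 28*d^4 + 125*d^3 - 234*d^2 + 355*d - 120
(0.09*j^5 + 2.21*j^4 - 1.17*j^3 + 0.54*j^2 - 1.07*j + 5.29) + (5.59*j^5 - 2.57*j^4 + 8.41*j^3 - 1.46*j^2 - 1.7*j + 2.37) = 5.68*j^5 - 0.36*j^4 + 7.24*j^3 - 0.92*j^2 - 2.77*j + 7.66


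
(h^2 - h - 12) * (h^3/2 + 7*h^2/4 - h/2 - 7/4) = h^5/2 + 5*h^4/4 - 33*h^3/4 - 89*h^2/4 + 31*h/4 + 21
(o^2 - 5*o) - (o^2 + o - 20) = 20 - 6*o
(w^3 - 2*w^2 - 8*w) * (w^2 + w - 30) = w^5 - w^4 - 40*w^3 + 52*w^2 + 240*w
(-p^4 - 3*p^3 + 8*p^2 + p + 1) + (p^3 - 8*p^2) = -p^4 - 2*p^3 + p + 1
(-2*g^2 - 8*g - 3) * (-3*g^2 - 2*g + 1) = 6*g^4 + 28*g^3 + 23*g^2 - 2*g - 3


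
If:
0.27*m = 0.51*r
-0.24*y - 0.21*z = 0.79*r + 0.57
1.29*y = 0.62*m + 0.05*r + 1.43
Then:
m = -0.389965705576019*z - 1.55252127524451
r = -0.206452432363775*z - 0.821923028070621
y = 0.330496634065794 - 0.195427410135908*z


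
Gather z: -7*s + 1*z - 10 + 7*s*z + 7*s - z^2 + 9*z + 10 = -z^2 + z*(7*s + 10)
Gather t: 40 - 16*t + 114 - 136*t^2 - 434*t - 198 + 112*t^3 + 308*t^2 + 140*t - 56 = 112*t^3 + 172*t^2 - 310*t - 100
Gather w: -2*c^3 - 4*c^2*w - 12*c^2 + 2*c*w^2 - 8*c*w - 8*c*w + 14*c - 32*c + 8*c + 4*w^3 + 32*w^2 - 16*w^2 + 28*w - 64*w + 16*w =-2*c^3 - 12*c^2 - 10*c + 4*w^3 + w^2*(2*c + 16) + w*(-4*c^2 - 16*c - 20)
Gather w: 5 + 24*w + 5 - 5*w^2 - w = -5*w^2 + 23*w + 10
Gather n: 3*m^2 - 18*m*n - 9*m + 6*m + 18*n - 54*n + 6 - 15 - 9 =3*m^2 - 3*m + n*(-18*m - 36) - 18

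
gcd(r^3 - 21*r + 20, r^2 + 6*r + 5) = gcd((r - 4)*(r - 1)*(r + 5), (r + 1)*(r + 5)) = r + 5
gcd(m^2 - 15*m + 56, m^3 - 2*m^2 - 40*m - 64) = m - 8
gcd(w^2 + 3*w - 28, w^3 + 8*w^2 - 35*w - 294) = w + 7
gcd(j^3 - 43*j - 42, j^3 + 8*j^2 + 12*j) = j + 6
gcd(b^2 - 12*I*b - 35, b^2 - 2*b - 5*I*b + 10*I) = b - 5*I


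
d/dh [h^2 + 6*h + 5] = 2*h + 6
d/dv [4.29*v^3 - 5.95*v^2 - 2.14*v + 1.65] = 12.87*v^2 - 11.9*v - 2.14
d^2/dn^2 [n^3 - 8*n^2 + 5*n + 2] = 6*n - 16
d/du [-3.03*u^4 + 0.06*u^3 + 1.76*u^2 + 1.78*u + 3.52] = -12.12*u^3 + 0.18*u^2 + 3.52*u + 1.78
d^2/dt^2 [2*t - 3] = 0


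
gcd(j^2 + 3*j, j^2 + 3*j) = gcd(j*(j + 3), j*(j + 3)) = j^2 + 3*j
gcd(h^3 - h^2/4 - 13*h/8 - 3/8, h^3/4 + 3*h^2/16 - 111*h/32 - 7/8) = h + 1/4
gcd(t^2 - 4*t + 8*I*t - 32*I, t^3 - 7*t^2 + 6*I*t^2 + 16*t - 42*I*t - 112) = t + 8*I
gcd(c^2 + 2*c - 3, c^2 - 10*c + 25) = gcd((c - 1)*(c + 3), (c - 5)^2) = 1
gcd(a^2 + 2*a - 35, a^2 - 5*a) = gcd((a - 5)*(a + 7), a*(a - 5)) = a - 5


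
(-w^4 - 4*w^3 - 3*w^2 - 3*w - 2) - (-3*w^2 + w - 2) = -w^4 - 4*w^3 - 4*w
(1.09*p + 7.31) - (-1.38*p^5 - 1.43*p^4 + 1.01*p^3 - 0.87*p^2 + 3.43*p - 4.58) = 1.38*p^5 + 1.43*p^4 - 1.01*p^3 + 0.87*p^2 - 2.34*p + 11.89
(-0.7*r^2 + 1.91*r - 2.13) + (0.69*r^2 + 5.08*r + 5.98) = -0.01*r^2 + 6.99*r + 3.85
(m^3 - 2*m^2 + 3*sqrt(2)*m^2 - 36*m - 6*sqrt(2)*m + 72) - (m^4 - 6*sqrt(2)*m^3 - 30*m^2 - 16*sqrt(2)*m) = -m^4 + m^3 + 6*sqrt(2)*m^3 + 3*sqrt(2)*m^2 + 28*m^2 - 36*m + 10*sqrt(2)*m + 72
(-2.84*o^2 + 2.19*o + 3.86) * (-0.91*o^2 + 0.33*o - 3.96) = 2.5844*o^4 - 2.9301*o^3 + 8.4565*o^2 - 7.3986*o - 15.2856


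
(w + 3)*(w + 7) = w^2 + 10*w + 21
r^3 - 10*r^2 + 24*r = r*(r - 6)*(r - 4)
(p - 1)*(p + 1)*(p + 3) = p^3 + 3*p^2 - p - 3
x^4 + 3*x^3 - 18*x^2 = x^2*(x - 3)*(x + 6)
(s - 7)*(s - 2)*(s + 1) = s^3 - 8*s^2 + 5*s + 14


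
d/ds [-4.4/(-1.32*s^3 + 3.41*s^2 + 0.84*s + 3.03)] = (-17.424*s^2 + 30.008*s + 3.696)/(-1.32*s^3 + 3.41*s^2 + 0.84*s + 3.03)^2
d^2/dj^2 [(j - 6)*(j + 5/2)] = 2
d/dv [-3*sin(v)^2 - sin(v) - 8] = -(6*sin(v) + 1)*cos(v)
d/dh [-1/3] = 0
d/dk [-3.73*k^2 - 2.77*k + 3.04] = -7.46*k - 2.77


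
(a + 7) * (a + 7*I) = a^2 + 7*a + 7*I*a + 49*I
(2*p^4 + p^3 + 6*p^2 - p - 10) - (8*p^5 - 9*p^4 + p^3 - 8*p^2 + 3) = -8*p^5 + 11*p^4 + 14*p^2 - p - 13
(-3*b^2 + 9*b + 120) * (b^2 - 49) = -3*b^4 + 9*b^3 + 267*b^2 - 441*b - 5880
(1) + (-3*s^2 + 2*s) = -3*s^2 + 2*s + 1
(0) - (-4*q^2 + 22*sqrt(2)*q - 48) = 4*q^2 - 22*sqrt(2)*q + 48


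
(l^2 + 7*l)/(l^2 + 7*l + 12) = l*(l + 7)/(l^2 + 7*l + 12)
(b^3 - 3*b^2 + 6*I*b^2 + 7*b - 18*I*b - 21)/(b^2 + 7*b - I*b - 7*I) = (b^2 + b*(-3 + 7*I) - 21*I)/(b + 7)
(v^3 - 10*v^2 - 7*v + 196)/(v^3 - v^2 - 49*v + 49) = (v^2 - 3*v - 28)/(v^2 + 6*v - 7)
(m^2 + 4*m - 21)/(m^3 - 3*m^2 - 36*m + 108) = (m + 7)/(m^2 - 36)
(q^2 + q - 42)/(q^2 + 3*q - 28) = (q - 6)/(q - 4)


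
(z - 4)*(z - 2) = z^2 - 6*z + 8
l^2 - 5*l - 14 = (l - 7)*(l + 2)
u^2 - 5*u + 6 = (u - 3)*(u - 2)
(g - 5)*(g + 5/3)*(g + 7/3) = g^3 - g^2 - 145*g/9 - 175/9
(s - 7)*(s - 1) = s^2 - 8*s + 7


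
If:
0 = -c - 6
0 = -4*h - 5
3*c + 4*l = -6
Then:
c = -6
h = -5/4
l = 3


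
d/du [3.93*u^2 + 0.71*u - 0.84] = 7.86*u + 0.71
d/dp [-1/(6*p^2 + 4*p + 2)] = (3*p + 1)/(3*p^2 + 2*p + 1)^2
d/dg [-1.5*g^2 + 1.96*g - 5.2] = 1.96 - 3.0*g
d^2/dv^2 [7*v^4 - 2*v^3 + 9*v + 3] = 12*v*(7*v - 1)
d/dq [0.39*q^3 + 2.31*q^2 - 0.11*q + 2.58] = 1.17*q^2 + 4.62*q - 0.11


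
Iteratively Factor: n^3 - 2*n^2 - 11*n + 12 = (n - 4)*(n^2 + 2*n - 3) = (n - 4)*(n - 1)*(n + 3)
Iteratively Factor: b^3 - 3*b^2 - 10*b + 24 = (b - 2)*(b^2 - b - 12) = (b - 4)*(b - 2)*(b + 3)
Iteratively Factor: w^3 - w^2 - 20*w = (w + 4)*(w^2 - 5*w) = (w - 5)*(w + 4)*(w)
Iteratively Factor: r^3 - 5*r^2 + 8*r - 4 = (r - 2)*(r^2 - 3*r + 2) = (r - 2)*(r - 1)*(r - 2)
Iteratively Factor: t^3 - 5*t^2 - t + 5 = (t - 1)*(t^2 - 4*t - 5) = (t - 1)*(t + 1)*(t - 5)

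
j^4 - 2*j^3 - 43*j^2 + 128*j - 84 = (j - 6)*(j - 2)*(j - 1)*(j + 7)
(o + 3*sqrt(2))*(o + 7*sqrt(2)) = o^2 + 10*sqrt(2)*o + 42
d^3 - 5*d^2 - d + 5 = (d - 5)*(d - 1)*(d + 1)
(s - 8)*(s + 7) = s^2 - s - 56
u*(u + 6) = u^2 + 6*u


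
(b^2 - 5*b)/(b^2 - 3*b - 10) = b/(b + 2)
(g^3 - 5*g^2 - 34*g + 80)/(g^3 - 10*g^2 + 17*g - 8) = (g^2 + 3*g - 10)/(g^2 - 2*g + 1)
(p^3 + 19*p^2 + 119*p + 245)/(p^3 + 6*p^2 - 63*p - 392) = (p + 5)/(p - 8)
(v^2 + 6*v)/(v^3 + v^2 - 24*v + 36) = v/(v^2 - 5*v + 6)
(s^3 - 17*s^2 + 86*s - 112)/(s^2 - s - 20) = (-s^3 + 17*s^2 - 86*s + 112)/(-s^2 + s + 20)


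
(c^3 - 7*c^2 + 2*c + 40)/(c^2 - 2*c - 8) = c - 5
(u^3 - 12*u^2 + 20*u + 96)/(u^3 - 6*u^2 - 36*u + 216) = (u^2 - 6*u - 16)/(u^2 - 36)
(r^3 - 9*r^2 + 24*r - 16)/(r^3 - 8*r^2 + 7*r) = (r^2 - 8*r + 16)/(r*(r - 7))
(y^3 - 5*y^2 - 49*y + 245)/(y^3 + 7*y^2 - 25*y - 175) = (y - 7)/(y + 5)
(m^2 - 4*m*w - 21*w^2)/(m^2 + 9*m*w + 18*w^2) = (m - 7*w)/(m + 6*w)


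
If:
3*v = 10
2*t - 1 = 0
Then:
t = 1/2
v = 10/3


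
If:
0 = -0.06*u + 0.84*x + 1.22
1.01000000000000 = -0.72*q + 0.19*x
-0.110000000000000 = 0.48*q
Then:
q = -0.23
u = 82.60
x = 4.45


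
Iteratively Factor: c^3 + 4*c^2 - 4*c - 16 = (c + 2)*(c^2 + 2*c - 8) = (c + 2)*(c + 4)*(c - 2)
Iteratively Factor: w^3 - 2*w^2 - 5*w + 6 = (w + 2)*(w^2 - 4*w + 3) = (w - 1)*(w + 2)*(w - 3)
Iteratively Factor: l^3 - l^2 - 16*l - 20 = (l + 2)*(l^2 - 3*l - 10) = (l + 2)^2*(l - 5)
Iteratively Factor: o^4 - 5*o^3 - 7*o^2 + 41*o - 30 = (o - 2)*(o^3 - 3*o^2 - 13*o + 15) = (o - 2)*(o + 3)*(o^2 - 6*o + 5) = (o - 5)*(o - 2)*(o + 3)*(o - 1)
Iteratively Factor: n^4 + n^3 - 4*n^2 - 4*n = (n)*(n^3 + n^2 - 4*n - 4) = n*(n + 1)*(n^2 - 4) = n*(n - 2)*(n + 1)*(n + 2)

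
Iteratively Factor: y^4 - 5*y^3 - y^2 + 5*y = (y - 5)*(y^3 - y) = (y - 5)*(y - 1)*(y^2 + y) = (y - 5)*(y - 1)*(y + 1)*(y)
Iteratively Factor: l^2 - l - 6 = (l + 2)*(l - 3)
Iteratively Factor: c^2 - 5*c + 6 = (c - 2)*(c - 3)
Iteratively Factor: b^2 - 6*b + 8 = (b - 4)*(b - 2)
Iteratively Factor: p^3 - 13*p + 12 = (p - 1)*(p^2 + p - 12) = (p - 1)*(p + 4)*(p - 3)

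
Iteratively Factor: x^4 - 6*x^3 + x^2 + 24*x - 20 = (x - 2)*(x^3 - 4*x^2 - 7*x + 10) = (x - 2)*(x - 1)*(x^2 - 3*x - 10) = (x - 5)*(x - 2)*(x - 1)*(x + 2)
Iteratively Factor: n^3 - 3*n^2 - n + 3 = (n - 1)*(n^2 - 2*n - 3) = (n - 1)*(n + 1)*(n - 3)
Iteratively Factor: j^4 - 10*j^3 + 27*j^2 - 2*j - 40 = (j - 2)*(j^3 - 8*j^2 + 11*j + 20) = (j - 2)*(j + 1)*(j^2 - 9*j + 20) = (j - 5)*(j - 2)*(j + 1)*(j - 4)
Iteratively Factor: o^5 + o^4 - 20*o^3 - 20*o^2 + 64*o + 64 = (o - 2)*(o^4 + 3*o^3 - 14*o^2 - 48*o - 32) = (o - 4)*(o - 2)*(o^3 + 7*o^2 + 14*o + 8) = (o - 4)*(o - 2)*(o + 2)*(o^2 + 5*o + 4) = (o - 4)*(o - 2)*(o + 2)*(o + 4)*(o + 1)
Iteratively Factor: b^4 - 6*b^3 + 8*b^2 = (b - 2)*(b^3 - 4*b^2) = b*(b - 2)*(b^2 - 4*b) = b*(b - 4)*(b - 2)*(b)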